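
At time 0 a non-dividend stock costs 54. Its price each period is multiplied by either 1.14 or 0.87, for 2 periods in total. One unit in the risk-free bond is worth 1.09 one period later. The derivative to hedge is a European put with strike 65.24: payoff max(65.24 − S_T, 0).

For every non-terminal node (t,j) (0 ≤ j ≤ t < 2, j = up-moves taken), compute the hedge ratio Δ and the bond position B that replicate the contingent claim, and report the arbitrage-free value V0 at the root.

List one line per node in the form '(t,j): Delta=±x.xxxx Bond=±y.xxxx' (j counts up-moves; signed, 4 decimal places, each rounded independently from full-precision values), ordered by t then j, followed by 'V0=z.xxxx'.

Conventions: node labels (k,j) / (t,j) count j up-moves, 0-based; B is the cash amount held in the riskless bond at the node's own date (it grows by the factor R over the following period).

(0,0): Delta=-0.7468 Bond=43.9981
(1,0): Delta=-1.0000 Bond=59.8532
(1,1): Delta=-0.7029 Bond=45.2545
V0=3.6708

No-arbitrage ⇒ martingale measure with p* = (R−d)/(u−d) = 0.8148.
Payoffs at expiry: V(2,0)=24.3674, V(2,1)=11.6828, V(2,2)=0.0000
(1,0): S=46.9800. Δ = (V_up−V_dn)/(S_up−S_dn) = (11.6828−24.3674)/(53.5572−40.8726) = -1.0000. V = [p*·11.6828 + (1−p*)·24.3674]/1.09 = 12.8732. B = V − Δ·S = 59.8532.
(1,1): S=61.5600. Δ = (V_up−V_dn)/(S_up−S_dn) = (0.0000−11.6828)/(70.1784−53.5572) = -0.7029. V = [p*·0.0000 + (1−p*)·11.6828]/1.09 = 1.9848. B = V − Δ·S = 45.2545.
(0,0): S=54.0000. Δ = (V_up−V_dn)/(S_up−S_dn) = (1.9848−12.8732)/(61.5600−46.9800) = -0.7468. V = [p*·1.9848 + (1−p*)·12.8732]/1.09 = 3.6708. B = V − Δ·S = 43.9981.
Sanity check at the root: Δ(0,0)·S0 + B(0,0) reproduces V0 = 3.6708.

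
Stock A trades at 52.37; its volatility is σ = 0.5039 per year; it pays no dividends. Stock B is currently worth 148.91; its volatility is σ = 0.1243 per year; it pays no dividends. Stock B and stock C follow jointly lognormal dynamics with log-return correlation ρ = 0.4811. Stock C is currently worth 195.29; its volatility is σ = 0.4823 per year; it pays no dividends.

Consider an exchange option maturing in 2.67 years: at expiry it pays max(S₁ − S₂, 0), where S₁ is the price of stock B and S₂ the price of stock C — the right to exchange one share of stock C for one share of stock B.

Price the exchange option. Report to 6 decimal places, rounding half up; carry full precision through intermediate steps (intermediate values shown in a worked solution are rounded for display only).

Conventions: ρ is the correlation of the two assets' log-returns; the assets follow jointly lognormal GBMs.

σ_eff = √(σ₁² + σ₂² − 2ρσ₁σ₂) = √(0.1243² + 0.4823² − 2·0.4811·0.1243·0.4823) = 0.436326
d₁ = (ln(S₁/S₂) + (q₂ − q₁ + σ_eff²/2)T) / (σ_eff√T) = (ln(148.91/195.29) + (0.0 − 0.0 + 0.095190)·2.67) / 0.712962 = -0.023825
d₂ = d₁ − σ_eff√T = -0.023825 − 0.712962 = -0.736787
N(d₁) = 0.490496,  N(d₂) = 0.230626
V = S₁·e^{−q₁T}·N(d₁) − S₂·e^{−q₂T}·N(d₂) = 73.039780 − 45.038956 = 28.000824
Key observation: pricing in stock C-units makes this a unit-strike call on the ratio S₁/S₂ — the risk-free rate cancels and cannot affect the value.

exchange price = 28.000824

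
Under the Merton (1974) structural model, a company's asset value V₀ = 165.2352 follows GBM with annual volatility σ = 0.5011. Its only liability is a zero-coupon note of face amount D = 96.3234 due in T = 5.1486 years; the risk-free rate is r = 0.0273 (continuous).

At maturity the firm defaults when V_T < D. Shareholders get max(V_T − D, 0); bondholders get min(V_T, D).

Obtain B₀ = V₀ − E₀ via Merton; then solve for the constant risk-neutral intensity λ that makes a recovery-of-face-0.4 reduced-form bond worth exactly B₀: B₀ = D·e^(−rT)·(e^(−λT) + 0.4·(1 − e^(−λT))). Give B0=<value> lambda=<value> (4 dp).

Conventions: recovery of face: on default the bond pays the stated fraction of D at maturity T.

B0=62.9407 lambda=0.1036

Apply the equity-as-call identities (strike 96.3234, horizon 5.1486 years):
d₁ = [ln(V₀/D) + (r + σ²/2)T] / (σ√T)
   = [ln(165.2352/96.3234) + (0.0273 + 0.5·0.5011²)·5.1486] / (0.5011·√5.1486)
   = [0.539659 + 0.786967] / 1.137022 = 1.166754
d₂ = d₁ − σ√T = 1.166754 − 1.137022 = 0.029732
N(d₁) = 0.878345,  N(d₂) = 0.511859,  e^(−rT) = 0.868874
E₀ = V₀·N(d₁) − D·e^(−rT)·N(d₂)
   = 165.2352·0.878345 − 96.3234·0.868874·0.511859 = 102.294514
B₀ = V₀ − E₀ = 165.2352 − 102.294514 = 62.940686
e^(−λT) = (B₀·e^(rT)/D − 0.4)/(1 − 0.4) = (62.9407·1.150914/96.3234 − 0.4)/0.6 = 0.58673870
λ = −ln(0.58673870)/5.1486 = 0.103557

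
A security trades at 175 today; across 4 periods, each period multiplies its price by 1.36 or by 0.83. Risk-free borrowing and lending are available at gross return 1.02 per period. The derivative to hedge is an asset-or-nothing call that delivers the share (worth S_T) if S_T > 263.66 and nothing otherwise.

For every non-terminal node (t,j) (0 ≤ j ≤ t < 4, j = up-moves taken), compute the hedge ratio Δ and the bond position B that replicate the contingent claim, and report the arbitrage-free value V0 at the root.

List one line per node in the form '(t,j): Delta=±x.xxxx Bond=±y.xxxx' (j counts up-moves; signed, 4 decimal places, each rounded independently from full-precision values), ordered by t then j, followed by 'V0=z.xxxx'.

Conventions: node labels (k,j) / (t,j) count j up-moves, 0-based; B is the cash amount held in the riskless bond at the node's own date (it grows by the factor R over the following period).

(0,0): Delta=1.0273 Bond=-130.7417
(1,0): Delta=0.5863 Bond=-69.2931
(1,1): Delta=1.5090 Bond=-247.9964
(2,0): Delta=0.0000 Bond=0.0000
(2,1): Delta=1.2265 Bond=-197.1571
(2,2): Delta=1.8175 Bond=-352.8075
(3,0): Delta=0.0000 Bond=0.0000
(3,1): Delta=0.0000 Bond=0.0000
(3,2): Delta=2.5660 Bond=-560.9639
(3,3): Delta=1.0000 Bond=0.0000
V0=49.0400

Since d<R<u, set p* = (R−d)/(u−d) = 0.3585; price each node as the discounted p*-expectation of its children.
Terminal payoffs: V(4,0)=0.0000, V(4,1)=0.0000, V(4,2)=0.0000, V(4,3)=365.3700, V(4,4)=598.6785
(3,0): S=100.0627. Δ = (V_up−V_dn)/(S_up−S_dn) = (0.0000−0.0000)/(136.0853−83.0521) = 0.0000. V = [p*·0.0000 + (1−p*)·0.0000]/1.02 = 0.0000. B = V − Δ·S = 0.0000.
(3,1): S=163.9582. Δ = (V_up−V_dn)/(S_up−S_dn) = (0.0000−0.0000)/(222.9832−136.0853) = 0.0000. V = [p*·0.0000 + (1−p*)·0.0000]/1.02 = 0.0000. B = V − Δ·S = 0.0000.
(3,2): S=268.6544. Δ = (V_up−V_dn)/(S_up−S_dn) = (365.3700−0.0000)/(365.3700−222.9832) = 2.5660. V = [p*·365.3700 + (1−p*)·0.0000]/1.02 = 128.4134. B = V − Δ·S = -560.9639.
(3,3): S=440.2048. Δ = (V_up−V_dn)/(S_up−S_dn) = (598.6785−365.3700)/(598.6785−365.3700) = 1.0000. V = [p*·598.6785 + (1−p*)·365.3700]/1.02 = 440.2048. B = V − Δ·S = 0.0000.
(2,0): S=120.5575. Δ = (V_up−V_dn)/(S_up−S_dn) = (0.0000−0.0000)/(163.9582−100.0627) = 0.0000. V = [p*·0.0000 + (1−p*)·0.0000]/1.02 = 0.0000. B = V − Δ·S = 0.0000.
(2,1): S=197.5400. Δ = (V_up−V_dn)/(S_up−S_dn) = (128.4134−0.0000)/(268.6544−163.9582) = 1.2265. V = [p*·128.4134 + (1−p*)·0.0000]/1.02 = 45.1324. B = V − Δ·S = -197.1571.
(2,2): S=323.6800. Δ = (V_up−V_dn)/(S_up−S_dn) = (440.2048−128.4134)/(440.2048−268.6544) = 1.8175. V = [p*·440.2048 + (1−p*)·128.4134]/1.02 = 235.4781. B = V − Δ·S = -352.8075.
(1,0): S=145.2500. Δ = (V_up−V_dn)/(S_up−S_dn) = (45.1324−0.0000)/(197.5400−120.5575) = 0.5863. V = [p*·45.1324 + (1−p*)·0.0000]/1.02 = 15.8623. B = V − Δ·S = -69.2931.
(1,1): S=238.0000. Δ = (V_up−V_dn)/(S_up−S_dn) = (235.4781−45.1324)/(323.6800−197.5400) = 1.5090. V = [p*·235.4781 + (1−p*)·45.1324]/1.02 = 111.1466. B = V − Δ·S = -247.9964.
(0,0): S=175.0000. Δ = (V_up−V_dn)/(S_up−S_dn) = (111.1466−15.8623)/(238.0000−145.2500) = 1.0273. V = [p*·111.1466 + (1−p*)·15.8623]/1.02 = 49.0400. B = V − Δ·S = -130.7417.
As a check, the time-0 holding Δ(0,0)·S0 + B(0,0) comes to 49.0400 — exactly V0.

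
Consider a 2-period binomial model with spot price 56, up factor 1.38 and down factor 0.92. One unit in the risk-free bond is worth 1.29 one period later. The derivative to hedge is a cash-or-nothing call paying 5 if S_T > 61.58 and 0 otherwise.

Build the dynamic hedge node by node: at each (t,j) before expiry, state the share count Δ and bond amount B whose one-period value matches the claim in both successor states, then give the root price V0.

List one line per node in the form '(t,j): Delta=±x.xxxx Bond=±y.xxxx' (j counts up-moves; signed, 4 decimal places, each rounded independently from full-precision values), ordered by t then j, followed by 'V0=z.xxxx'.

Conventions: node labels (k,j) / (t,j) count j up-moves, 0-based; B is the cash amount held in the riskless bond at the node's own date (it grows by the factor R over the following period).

(0,0): Delta=0.0294 Bond=1.2410
(1,0): Delta=0.2110 Bond=-7.7519
(1,1): Delta=0.0000 Bond=3.8760
V0=2.8896

Risk-neutral probability p* = (R−d)/(u−d) = (1.29−0.92)/(1.38−0.92) = 0.8043.
At maturity the claim pays: V(2,0)=0.0000, V(2,1)=5.0000, V(2,2)=5.0000
(1,0): S=51.5200. Δ = (V_up−V_dn)/(S_up−S_dn) = (5.0000−0.0000)/(71.0976−47.3984) = 0.2110. V = [p*·5.0000 + (1−p*)·0.0000]/1.29 = 3.1176. B = V − Δ·S = -7.7519.
(1,1): S=77.2800. Δ = (V_up−V_dn)/(S_up−S_dn) = (5.0000−5.0000)/(106.6464−71.0976) = 0.0000. V = [p*·5.0000 + (1−p*)·5.0000]/1.29 = 3.8760. B = V − Δ·S = 3.8760.
(0,0): S=56.0000. Δ = (V_up−V_dn)/(S_up−S_dn) = (3.8760−3.1176)/(77.2800−51.5200) = 0.0294. V = [p*·3.8760 + (1−p*)·3.1176]/1.29 = 2.8896. B = V − Δ·S = 1.2410.
Check: Δ(0,0)·S0 + B(0,0) = 2.8896 = V0.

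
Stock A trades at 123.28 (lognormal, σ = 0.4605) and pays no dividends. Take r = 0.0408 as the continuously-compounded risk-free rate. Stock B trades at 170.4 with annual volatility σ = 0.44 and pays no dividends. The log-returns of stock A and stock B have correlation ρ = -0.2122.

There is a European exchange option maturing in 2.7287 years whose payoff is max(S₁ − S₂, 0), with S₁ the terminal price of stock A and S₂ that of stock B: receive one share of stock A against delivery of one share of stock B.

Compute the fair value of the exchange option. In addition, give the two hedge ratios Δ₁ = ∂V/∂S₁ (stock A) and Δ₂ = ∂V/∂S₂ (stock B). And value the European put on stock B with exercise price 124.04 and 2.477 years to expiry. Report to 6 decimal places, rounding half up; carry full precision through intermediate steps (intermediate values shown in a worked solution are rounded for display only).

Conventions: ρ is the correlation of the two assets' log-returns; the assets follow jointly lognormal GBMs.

σ_eff = √(σ₁² + σ₂² − 2ρσ₁σ₂) = √(0.4605² + 0.44² − 2·-0.2122·0.4605·0.44) = 0.701179
d₁ = (ln(S₁/S₂) + (q₂ − q₁ + σ_eff²/2)T) / (σ_eff√T) = (ln(123.28/170.4) + (0.0 − 0.0 + 0.245826)·2.7287) / 1.158262 = 0.299669
d₂ = d₁ − σ_eff√T = 0.299669 − 1.158262 = -0.858593
N(d₁) = 0.617785,  N(d₂) = 0.195282
V = S₁·e^{−q₁T}·N(d₁) − S₂·e^{−q₂T}·N(d₂) = 76.160555 − 33.276136 = 42.884419
Δ₁ = e^{−q₁T}·N(d₁) = 0.617785;  Δ₂ = −e^{−q₂T}·N(d₂) = -0.195282
[vanilla: stock B put K=124.04]
σ√T = 0.44·√2.477 = 0.692493
d₁ = (ln(S/K) + (r+σ²/2)T) / (σ√T) = (ln(170.4/124.04) + (0.0408+0.44²/2)·2.477) / 0.692493 = (0.317545 + 0.340835) / 0.692493 = 0.950738
d₂ = d₁ − σ√T = 0.950738 − 0.692493 = 0.258244
e^{−rT} = 0.903877
N(−d₁) = 0.170869,  N(−d₂) = 0.398109
price = K·e^{−rT}·N(−d₂) − S·N(−d₁) = 44.634784 − 29.116034 = 15.518750

exchange price = 42.884419
Δ1 = 0.617785
Δ2 = -0.195282
price(stock B put K=124.04) = 15.518750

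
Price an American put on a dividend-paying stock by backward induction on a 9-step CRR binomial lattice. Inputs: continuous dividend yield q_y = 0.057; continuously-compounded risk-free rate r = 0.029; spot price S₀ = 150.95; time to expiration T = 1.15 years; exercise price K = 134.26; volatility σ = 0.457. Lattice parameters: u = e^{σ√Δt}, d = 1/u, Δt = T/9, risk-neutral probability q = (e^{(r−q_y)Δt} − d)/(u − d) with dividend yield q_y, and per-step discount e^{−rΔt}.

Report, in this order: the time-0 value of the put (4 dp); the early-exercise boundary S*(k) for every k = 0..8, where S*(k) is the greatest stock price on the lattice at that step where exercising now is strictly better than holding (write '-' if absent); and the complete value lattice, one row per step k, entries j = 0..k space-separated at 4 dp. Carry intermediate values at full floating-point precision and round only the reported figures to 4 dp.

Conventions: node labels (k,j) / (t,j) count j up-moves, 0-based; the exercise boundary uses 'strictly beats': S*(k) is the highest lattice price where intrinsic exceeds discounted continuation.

price = 20.8483
boundary = - - - - - - 56.6444 48.1073 56.6444
tree:
20.8483
27.9147 12.3270
36.4575 17.6355 5.8979
46.2881 24.6648 9.1333 1.9661
56.9360 33.5711 13.9114 3.3304 0.3039
67.6577 44.2164 20.7521 5.6104 0.5529 0.0000
77.6156 55.9665 30.1263 9.3907 1.0060 0.0000 0.0000
86.1527 67.5837 42.1371 15.5988 1.8305 0.0000 0.0000 0.0000
93.4032 77.6156 55.8009 25.6753 3.3307 0.0000 0.0000 0.0000 0.0000
99.5609 86.1527 67.5635 41.7912 6.0603 0.0000 0.0000 0.0000 0.0000 0.0000

params: Δt=0.12778 u=1.17746 d=0.84929 q=0.44837 e^(-rΔt)=0.99630
t_9 payoffs: 99.5609 86.1527 67.5635 41.7912 6.0603 0.0000 0.0000 0.0000 0.0000 0.0000
t_8: node(8,0) S=40.8568 payoff=93.4032 vs cont=93.2031 → 93.4032 [stop]  node(8,1) S=56.6444 payoff=77.6156 vs cont=77.5301 → 77.6156 [stop]  node(8,2) S=78.5324 payoff=55.7276 vs cont=55.8009 → 55.8009 [wait]  node(8,3) S=108.8782 payoff=25.3818 vs cont=25.6753 → 25.6753 [wait]  node(8,4) S=150.9500 payoff=0.0000 vs cont=3.3307 → 3.3307 [wait]  node(8,5) S=209.2788 payoff=0.0000 vs cont=0.0000 → 0.0000 [wait]  node(8,6) S=290.1465 payoff=0.0000 vs cont=0.0000 → 0.0000 [wait]  node(8,7) S=402.2623 payoff=0.0000 vs cont=0.0000 → 0.0000 [wait]  node(8,8) S=557.7010 payoff=0.0000 vs cont=0.0000 → 0.0000 [wait]  ⇒ S*(8)=56.6444
t_7: node(7,0) S=48.1073 payoff=86.1527 vs cont=86.0052 → 86.1527 [stop]  node(7,1) S=66.6965 payoff=67.5635 vs cont=67.5837 → 67.5837 [wait]  node(7,2) S=92.4688 payoff=41.7912 vs cont=42.1371 → 42.1371 [wait]  node(7,3) S=128.1997 payoff=6.0603 vs cont=15.5988 → 15.5988 [wait]  node(7,4) S=177.7375 payoff=0.0000 vs cont=1.8305 → 1.8305 [wait]  node(7,5) S=246.4173 payoff=0.0000 vs cont=0.0000 → 0.0000 [wait]  node(7,6) S=341.6358 payoff=0.0000 vs cont=0.0000 → 0.0000 [wait]  node(7,7) S=473.6477 payoff=0.0000 vs cont=0.0000 → 0.0000 [wait]  ⇒ S*(7)=48.1073
t_6: node(6,0) S=56.6444 payoff=77.6156 vs cont=77.5391 → 77.6156 [stop]  node(6,1) S=78.5324 payoff=55.7276 vs cont=55.9665 → 55.9665 [wait]  node(6,2) S=108.8782 payoff=25.3818 vs cont=30.1263 → 30.1263 [wait]  node(6,3) S=150.9500 payoff=0.0000 vs cont=9.3907 → 9.3907 [wait]  node(6,4) S=209.2788 payoff=0.0000 vs cont=1.0060 → 1.0060 [wait]  node(6,5) S=290.1465 payoff=0.0000 vs cont=0.0000 → 0.0000 [wait]  node(6,6) S=402.2623 payoff=0.0000 vs cont=0.0000 → 0.0000 [wait]  ⇒ S*(6)=56.6444
t_5: node(5,0) S=66.6965 payoff=67.5635 vs cont=67.6577 → 67.6577 [wait]  node(5,1) S=92.4688 payoff=41.7912 vs cont=44.2164 → 44.2164 [wait]  node(5,2) S=128.1997 payoff=6.0603 vs cont=20.7521 → 20.7521 [wait]  node(5,3) S=177.7375 payoff=0.0000 vs cont=5.6104 → 5.6104 [wait]  node(5,4) S=246.4173 payoff=0.0000 vs cont=0.5529 → 0.5529 [wait]  node(5,5) S=341.6358 payoff=0.0000 vs cont=0.0000 → 0.0000 [wait]  ⇒ S*(5)=-
t_4: node(4,0) S=78.5324 payoff=55.7276 vs cont=56.9360 → 56.9360 [wait]  node(4,1) S=108.8782 payoff=25.3818 vs cont=33.5711 → 33.5711 [wait]  node(4,2) S=150.9500 payoff=0.0000 vs cont=13.9114 → 13.9114 [wait]  node(4,3) S=209.2788 payoff=0.0000 vs cont=3.3304 → 3.3304 [wait]  node(4,4) S=290.1465 payoff=0.0000 vs cont=0.3039 → 0.3039 [wait]  ⇒ S*(4)=-
t_3: node(3,0) S=92.4688 payoff=41.7912 vs cont=46.2881 → 46.2881 [wait]  node(3,1) S=128.1997 payoff=6.0603 vs cont=24.6648 → 24.6648 [wait]  node(3,2) S=177.7375 payoff=0.0000 vs cont=9.1333 → 9.1333 [wait]  node(3,3) S=246.4173 payoff=0.0000 vs cont=1.9661 → 1.9661 [wait]  ⇒ S*(3)=-
t_2: node(2,0) S=108.8782 payoff=25.3818 vs cont=36.4575 → 36.4575 [wait]  node(2,1) S=150.9500 payoff=0.0000 vs cont=17.6355 → 17.6355 [wait]  node(2,2) S=209.2788 payoff=0.0000 vs cont=5.8979 → 5.8979 [wait]  ⇒ S*(2)=-
t_1: node(1,0) S=128.1997 payoff=6.0603 vs cont=27.9147 → 27.9147 [wait]  node(1,1) S=177.7375 payoff=0.0000 vs cont=12.3270 → 12.3270 [wait]  ⇒ S*(1)=-
t_0: node(0,0) S=150.9500 payoff=0.0000 vs cont=20.8483 → 20.8483 [wait]  ⇒ S*(0)=-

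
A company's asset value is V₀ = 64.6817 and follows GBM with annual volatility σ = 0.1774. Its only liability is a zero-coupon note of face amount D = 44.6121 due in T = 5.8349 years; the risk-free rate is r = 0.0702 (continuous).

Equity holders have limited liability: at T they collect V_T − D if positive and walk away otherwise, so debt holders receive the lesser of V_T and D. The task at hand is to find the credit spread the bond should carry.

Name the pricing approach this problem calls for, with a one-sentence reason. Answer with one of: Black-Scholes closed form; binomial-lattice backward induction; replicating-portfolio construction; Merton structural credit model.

framework: Merton structural credit model

Key observation: the question is about default risk generated by asset-value dynamics against a debt face of 44.6121 — the structural framework prices exactly that.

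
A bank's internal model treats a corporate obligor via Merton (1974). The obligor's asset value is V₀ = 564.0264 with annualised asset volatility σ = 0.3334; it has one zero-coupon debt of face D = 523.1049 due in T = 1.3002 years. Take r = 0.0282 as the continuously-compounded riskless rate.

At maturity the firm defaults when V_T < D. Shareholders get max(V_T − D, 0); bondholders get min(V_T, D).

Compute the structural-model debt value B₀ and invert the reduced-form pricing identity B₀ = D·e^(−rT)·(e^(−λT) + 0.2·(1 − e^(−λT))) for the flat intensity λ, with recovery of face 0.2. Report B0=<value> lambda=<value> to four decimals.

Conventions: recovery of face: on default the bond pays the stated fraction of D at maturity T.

B0=450.2011 lambda=0.1107

With assets at 564.0264 and a single debt payment of 523.1049 at 1.3002 years:
d₁ = [ln(V₀/D) + (r + σ²/2)T] / (σ√T)
   = [ln(564.0264/523.1049) + (0.0282 + 0.5·0.3334²)·1.3002] / (0.3334·√1.3002)
   = [0.075319 + 0.108928] / 0.380164 = 0.484651
d₂ = d₁ − σ√T = 0.484651 − 0.380164 = 0.104488
N(d₁) = 0.686038,  N(d₂) = 0.541609,  e^(−rT) = 0.963998
E₀ = V₀·N(d₁) − D·e^(−rT)·N(d₂)
   = 564.0264·0.686038 − 523.1049·0.963998·0.541609 = 113.825321
B₀ = V₀ − E₀ = 564.0264 − 113.825321 = 450.201079
e^(−λT) = (B₀·e^(rT)/D − 0.2)/(1 − 0.2) = (450.2011·1.037346/523.1049 − 0.2)/0.8 = 0.86596728
λ = −ln(0.86596728)/1.3002 = 0.110682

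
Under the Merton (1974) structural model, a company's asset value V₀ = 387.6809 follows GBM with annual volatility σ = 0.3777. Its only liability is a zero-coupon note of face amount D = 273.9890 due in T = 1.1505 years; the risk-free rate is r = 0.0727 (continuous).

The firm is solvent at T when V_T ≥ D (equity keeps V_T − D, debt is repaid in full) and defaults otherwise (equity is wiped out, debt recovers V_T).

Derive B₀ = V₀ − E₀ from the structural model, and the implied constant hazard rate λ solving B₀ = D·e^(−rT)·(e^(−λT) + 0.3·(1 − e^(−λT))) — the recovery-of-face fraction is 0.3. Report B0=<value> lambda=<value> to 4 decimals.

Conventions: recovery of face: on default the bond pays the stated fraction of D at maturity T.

B0=242.7876 lambda=0.0466

Equity is a call on the firm's assets struck at D = 273.9890:
d₁ = [ln(V₀/D) + (r + σ²/2)T] / (σ√T)
   = [ln(387.6809/273.9890) + (0.0727 + 0.5·0.3777²)·1.1505] / (0.3777·√1.1505)
   = [0.347095 + 0.165705] / 0.405126 = 1.265777
d₂ = d₁ − σ√T = 1.265777 − 0.405126 = 0.860651
N(d₁) = 0.897204,  N(d₂) = 0.805285,  e^(−rT) = 0.919761
E₀ = V₀·N(d₁) − D·e^(−rT)·N(d₂)
   = 387.6809·0.897204 − 273.9890·0.919761·0.805285 = 144.893346
B₀ = V₀ − E₀ = 387.6809 − 144.893346 = 242.787554
e^(−λT) = (B₀·e^(rT)/D − 0.3)/(1 − 0.3) = (242.7876·1.087239/273.9890 − 0.3)/0.7 = 0.94775139
λ = −ln(0.94775139)/1.1505 = 0.046643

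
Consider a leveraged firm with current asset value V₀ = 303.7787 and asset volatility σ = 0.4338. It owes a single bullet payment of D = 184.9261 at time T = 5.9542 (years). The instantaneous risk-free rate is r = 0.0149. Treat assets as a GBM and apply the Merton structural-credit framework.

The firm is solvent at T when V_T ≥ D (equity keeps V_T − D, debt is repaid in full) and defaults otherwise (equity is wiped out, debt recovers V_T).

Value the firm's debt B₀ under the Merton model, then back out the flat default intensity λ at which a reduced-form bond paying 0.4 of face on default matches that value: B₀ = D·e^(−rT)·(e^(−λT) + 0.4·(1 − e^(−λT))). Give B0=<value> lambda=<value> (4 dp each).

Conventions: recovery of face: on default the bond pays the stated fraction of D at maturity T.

Work the structural quantities from V₀ = 303.7787 against face 184.9261:
d₁ = [ln(V₀/D) + (r + σ²/2)T] / (σ√T)
   = [ln(303.7787/184.9261) + (0.0149 + 0.5·0.4338²)·5.9542] / (0.4338·√5.9542)
   = [0.496343 + 0.648956] / 1.058525 = 1.081976
d₂ = d₁ − σ√T = 1.081976 − 1.058525 = 0.023450
N(d₁) = 0.860368,  N(d₂) = 0.509354,  e^(−rT) = 0.915104
E₀ = V₀·N(d₁) − D·e^(−rT)·N(d₂)
   = 303.7787·0.860368 − 184.9261·0.915104·0.509354 = 175.165242
B₀ = V₀ − E₀ = 303.7787 − 175.165242 = 128.613458
e^(−λT) = (B₀·e^(rT)/D − 0.4)/(1 − 0.4) = (128.6135·1.092772/184.9261 − 0.4)/0.6 = 0.60001257
λ = −ln(0.60001257)/5.9542 = 0.085789

B0=128.6135 lambda=0.0858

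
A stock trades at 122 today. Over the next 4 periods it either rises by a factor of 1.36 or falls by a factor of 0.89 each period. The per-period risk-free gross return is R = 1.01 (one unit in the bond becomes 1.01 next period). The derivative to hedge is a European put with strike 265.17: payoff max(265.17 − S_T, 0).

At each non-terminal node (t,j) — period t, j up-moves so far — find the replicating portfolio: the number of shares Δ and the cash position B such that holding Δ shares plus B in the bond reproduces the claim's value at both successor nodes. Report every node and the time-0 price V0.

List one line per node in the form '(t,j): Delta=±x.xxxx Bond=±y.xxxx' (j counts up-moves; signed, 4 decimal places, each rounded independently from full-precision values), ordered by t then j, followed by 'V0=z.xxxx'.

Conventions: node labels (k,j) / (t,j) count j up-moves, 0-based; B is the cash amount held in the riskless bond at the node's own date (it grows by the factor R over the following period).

(0,0): Delta=-0.9397 Bond=248.4729
(1,0): Delta=-0.9900 Bond=256.4179
(1,1): Delta=-0.8438 Bond=235.0319
(2,0): Delta=-1.0000 Bond=259.9451
(2,1): Delta=-0.9710 Bond=256.1733
(2,2): Delta=-0.6009 Bond=182.5751
(3,0): Delta=-1.0000 Bond=262.5446
(3,1): Delta=-1.0000 Bond=262.5446
(3,2): Delta=-0.9157 Bond=247.6240
(3,3): Delta=0.0000 Bond=0.0000
V0=133.8238

No-arbitrage ⇒ martingale measure with p* = (R−d)/(u−d) = 0.2553.
Expiry values: V(4,0)=188.6245, V(4,1)=148.2015, V(4,2)=86.4317, V(4,3)=0.0000, V(4,4)=0.0000
  t=3,j=0: stock 86.0062 → up 116.9685 (V=148.2015), down 76.5455 (V=188.6245). Price 176.5383; hedge Δ=-1.0000, bond B=262.5446.
  t=3,j=1: stock 131.4252 → up 178.7383 (V=86.4317), down 116.9685 (V=148.2015). Price 131.1193; hedge Δ=-1.0000, bond B=262.5446.
  t=3,j=2: stock 200.8296 → up 273.1282 (V=0.0000), down 178.7383 (V=86.4317). Price 63.7268; hedge Δ=-0.9157, bond B=247.6240.
  t=3,j=3: stock 306.8856 → up 417.3645 (V=0.0000), down 273.1282 (V=0.0000). Price 0.0000; hedge Δ=0.0000, bond B=0.0000.
  t=2,j=0: stock 96.6362 → up 131.4252 (V=131.1193), down 86.0062 (V=176.5383). Price 163.3089; hedge Δ=-1.0000, bond B=259.9451.
  t=2,j=1: stock 147.6688 → up 200.8296 (V=63.7268), down 131.4252 (V=131.1193). Price 112.7849; hedge Δ=-0.9710, bond B=256.1733.
  t=2,j=2: stock 225.6512 → up 306.8856 (V=0.0000), down 200.8296 (V=63.7268). Price 46.9862; hedge Δ=-0.6009, bond B=182.5751.
  t=1,j=0: stock 108.5800 → up 147.6688 (V=112.7849), down 96.6362 (V=163.3089). Price 148.9199; hedge Δ=-0.9900, bond B=256.4179.
  t=1,j=1: stock 165.9200 → up 225.6512 (V=46.9862), down 147.6688 (V=112.7849). Price 95.0349; hedge Δ=-0.8438, bond B=235.0319.
  t=0,j=0: stock 122.0000 → up 165.9200 (V=95.0349), down 108.5800 (V=148.9199). Price 133.8238; hedge Δ=-0.9397, bond B=248.4729.
Verification: the root portfolio costs Δ(0,0)·S0 + B(0,0) = 133.8238, matching V0.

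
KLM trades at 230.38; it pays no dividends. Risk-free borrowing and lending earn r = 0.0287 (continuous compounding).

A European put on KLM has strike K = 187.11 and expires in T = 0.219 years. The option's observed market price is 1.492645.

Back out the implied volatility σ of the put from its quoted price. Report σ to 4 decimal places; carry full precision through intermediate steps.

sigma = 0.3488

At σ = 0.3488 the Black–Scholes value reproduces the quote:
σ√T = 0.3488·√0.219 = 0.163229
d₁ = (ln(S/K) + (r+σ²/2)T) / (σ√T) = (ln(230.38/187.11) + (0.0287+0.3488²/2)·0.219) / 0.163229 = (0.208033 + 0.019607) / 0.163229 = 1.394605
d₂ = d₁ − σ√T = 1.394605 − 0.163229 = 1.231376
e^{−rT} = 0.993734
N(−d₁) = 0.081567,  N(−d₂) = 0.109091
V = K·e^{−rT}·N(−d₂) − S·N(−d₁) = 20.284153 − 18.791508 = 1.492645 (equal to the quote); since ∂V/∂σ > 0 for all σ, the implied volatility is unique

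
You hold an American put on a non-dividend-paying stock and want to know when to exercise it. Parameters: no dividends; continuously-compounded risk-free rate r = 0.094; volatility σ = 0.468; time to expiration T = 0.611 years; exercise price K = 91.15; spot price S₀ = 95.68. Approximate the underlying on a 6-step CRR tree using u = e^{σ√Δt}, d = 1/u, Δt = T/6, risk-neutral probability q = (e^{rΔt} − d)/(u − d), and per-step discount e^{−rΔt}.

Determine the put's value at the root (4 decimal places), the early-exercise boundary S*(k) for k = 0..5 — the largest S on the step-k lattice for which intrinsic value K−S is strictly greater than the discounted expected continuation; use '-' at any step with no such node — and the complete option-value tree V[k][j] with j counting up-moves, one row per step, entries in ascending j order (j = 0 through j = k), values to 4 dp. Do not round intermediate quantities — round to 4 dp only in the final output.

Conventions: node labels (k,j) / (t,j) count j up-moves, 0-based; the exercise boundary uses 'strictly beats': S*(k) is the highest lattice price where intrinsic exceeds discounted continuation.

Δt=0.10183, u=1.16107, d=0.86127, q=0.49482, disc=e^(-rΔt)=0.99047
k=6 terminal: V=max(K-S,0) → 52.0962 38.5020 20.1756 0.0000 0.0000 0.0000 0.0000
k=5: j=0 S=45.3443 intr=45.8057 cont=44.9374 V=45.8057[EX]; j=1 S=61.1283 intr=30.0217 cont=29.1534 V=30.0217[EX]; j=2 S=82.4065 intr=8.7435 cont=10.0953 V=10.0953[hold]; j=3 S=111.0915 intr=0.0000 cont=0.0000 V=0.0000[hold]; j=4 S=149.7616 intr=0.0000 cont=0.0000 V=0.0000[hold]; j=5 S=201.8923 intr=0.0000 cont=0.0000 V=0.0000[hold]  S*(5)=61.1283
k=4: j=0 S=52.6480 intr=38.5020 cont=37.6336 V=38.5020[EX]; j=1 S=70.9744 intr=20.1756 cont=19.9698 V=20.1756[EX]; j=2 S=95.6800 intr=0.0000 cont=5.0514 V=5.0514[hold]; j=3 S=128.9854 intr=0.0000 cont=0.0000 V=0.0000[hold]; j=4 S=173.8842 intr=0.0000 cont=0.0000 V=0.0000[hold]  S*(4)=70.9744
k=3: j=0 S=61.1283 intr=30.0217 cont=29.1534 V=30.0217[EX]; j=1 S=82.4065 intr=8.7435 cont=12.5710 V=12.5710[hold]; j=2 S=111.0915 intr=0.0000 cont=2.5276 V=2.5276[hold]; j=3 S=149.7616 intr=0.0000 cont=0.0000 V=0.0000[hold]  S*(3)=61.1283
k=2: j=0 S=70.9744 intr=20.1756 cont=21.1831 V=21.1831[hold]; j=1 S=95.6800 intr=0.0000 cont=7.5290 V=7.5290[hold]; j=2 S=128.9854 intr=0.0000 cont=1.2647 V=1.2647[hold]  S*(2)=-
k=1: j=0 S=82.4065 intr=8.7435 cont=14.2894 V=14.2894[hold]; j=1 S=111.0915 intr=0.0000 cont=4.3871 V=4.3871[hold]  S*(1)=-
k=0: j=0 S=95.6800 intr=0.0000 cont=9.3001 V=9.3001[hold]  S*(0)=-

price = 9.3001
boundary = - - - 61.1283 70.9744 61.1283
tree:
9.3001
14.2894 4.3871
21.1831 7.5290 1.2647
30.0217 12.5710 2.5276 0.0000
38.5020 20.1756 5.0514 0.0000 0.0000
45.8057 30.0217 10.0953 0.0000 0.0000 0.0000
52.0962 38.5020 20.1756 0.0000 0.0000 0.0000 0.0000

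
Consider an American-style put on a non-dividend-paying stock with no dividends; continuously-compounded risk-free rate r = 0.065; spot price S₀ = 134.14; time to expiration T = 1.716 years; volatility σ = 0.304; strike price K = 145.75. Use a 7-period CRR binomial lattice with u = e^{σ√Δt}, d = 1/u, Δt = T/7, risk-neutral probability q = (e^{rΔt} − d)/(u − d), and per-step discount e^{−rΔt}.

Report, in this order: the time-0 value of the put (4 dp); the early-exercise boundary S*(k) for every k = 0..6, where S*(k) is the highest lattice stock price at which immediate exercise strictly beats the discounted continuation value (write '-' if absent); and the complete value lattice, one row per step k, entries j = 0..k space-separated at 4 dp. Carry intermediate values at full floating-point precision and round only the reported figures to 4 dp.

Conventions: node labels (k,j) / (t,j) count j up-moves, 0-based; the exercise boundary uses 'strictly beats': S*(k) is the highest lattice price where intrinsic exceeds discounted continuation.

price = 21.7543
boundary = - - 99.2708 85.3991 99.2708 115.3958 99.2708
tree:
21.7543
32.3619 12.4662
46.4792 20.1068 5.6762
60.3509 31.2787 10.2372 1.5681
72.2843 46.4792 17.9722 3.2891 0.0000
82.5501 60.3509 30.3542 6.8991 0.0000 0.0000
91.3814 72.2843 46.4792 14.4712 0.0000 0.0000 0.0000
98.9787 82.5501 60.3509 30.3542 0.0000 0.0000 0.0000 0.0000

params: Δt=0.24514 u=1.16243 d=0.86026 q=0.51560 e^(-rΔt)=0.98419
t_7 payoffs: 98.9787 82.5501 60.3509 30.3542 0.0000 0.0000 0.0000 0.0000
t_6: node(6,0) S=54.3686 payoff=91.3814 vs cont=89.0774 → 91.3814 [stop]  node(6,1) S=73.4657 payoff=72.2843 vs cont=69.9802 → 72.2843 [stop]  node(6,2) S=99.2708 payoff=46.4792 vs cont=44.1752 → 46.4792 [stop]  node(6,3) S=134.1400 payoff=11.6100 vs cont=14.4712 → 14.4712 [wait]  node(6,4) S=181.2571 payoff=0.0000 vs cont=0.0000 → 0.0000 [wait]  node(6,5) S=244.9242 payoff=0.0000 vs cont=0.0000 → 0.0000 [wait]  node(6,6) S=330.9546 payoff=0.0000 vs cont=0.0000 → 0.0000 [wait]  ⇒ S*(6)=99.2708
t_5: node(5,0) S=63.1999 payoff=82.5501 vs cont=80.2461 → 82.5501 [stop]  node(5,1) S=85.3991 payoff=60.3509 vs cont=58.0469 → 60.3509 [stop]  node(5,2) S=115.3958 payoff=30.3542 vs cont=29.5021 → 30.3542 [stop]  node(5,3) S=155.9289 payoff=0.0000 vs cont=6.8991 → 6.8991 [wait]  node(5,4) S=210.6994 payoff=0.0000 vs cont=0.0000 → 0.0000 [wait]  node(5,5) S=284.7082 payoff=0.0000 vs cont=0.0000 → 0.0000 [wait]  ⇒ S*(5)=115.3958
t_4: node(4,0) S=73.4657 payoff=72.2843 vs cont=69.9802 → 72.2843 [stop]  node(4,1) S=99.2708 payoff=46.4792 vs cont=44.1752 → 46.4792 [stop]  node(4,2) S=134.1400 payoff=11.6100 vs cont=17.9722 → 17.9722 [wait]  node(4,3) S=181.2571 payoff=0.0000 vs cont=3.2891 → 3.2891 [wait]  node(4,4) S=244.9242 payoff=0.0000 vs cont=0.0000 → 0.0000 [wait]  ⇒ S*(4)=99.2708
t_3: node(3,0) S=85.3991 payoff=60.3509 vs cont=58.0469 → 60.3509 [stop]  node(3,1) S=115.3958 payoff=30.3542 vs cont=31.2787 → 31.2787 [wait]  node(3,2) S=155.9289 payoff=0.0000 vs cont=10.2372 → 10.2372 [wait]  node(3,3) S=210.6994 payoff=0.0000 vs cont=1.5681 → 1.5681 [wait]  ⇒ S*(3)=85.3991
t_2: node(2,0) S=99.2708 payoff=46.4792 vs cont=44.6443 → 46.4792 [stop]  node(2,1) S=134.1400 payoff=11.6100 vs cont=20.1068 → 20.1068 [wait]  node(2,2) S=181.2571 payoff=0.0000 vs cont=5.6762 → 5.6762 [wait]  ⇒ S*(2)=99.2708
t_1: node(1,0) S=115.3958 payoff=30.3542 vs cont=32.3619 → 32.3619 [wait]  node(1,1) S=155.9289 payoff=0.0000 vs cont=12.4662 → 12.4662 [wait]  ⇒ S*(1)=-
t_0: node(0,0) S=134.1400 payoff=11.6100 vs cont=21.7543 → 21.7543 [wait]  ⇒ S*(0)=-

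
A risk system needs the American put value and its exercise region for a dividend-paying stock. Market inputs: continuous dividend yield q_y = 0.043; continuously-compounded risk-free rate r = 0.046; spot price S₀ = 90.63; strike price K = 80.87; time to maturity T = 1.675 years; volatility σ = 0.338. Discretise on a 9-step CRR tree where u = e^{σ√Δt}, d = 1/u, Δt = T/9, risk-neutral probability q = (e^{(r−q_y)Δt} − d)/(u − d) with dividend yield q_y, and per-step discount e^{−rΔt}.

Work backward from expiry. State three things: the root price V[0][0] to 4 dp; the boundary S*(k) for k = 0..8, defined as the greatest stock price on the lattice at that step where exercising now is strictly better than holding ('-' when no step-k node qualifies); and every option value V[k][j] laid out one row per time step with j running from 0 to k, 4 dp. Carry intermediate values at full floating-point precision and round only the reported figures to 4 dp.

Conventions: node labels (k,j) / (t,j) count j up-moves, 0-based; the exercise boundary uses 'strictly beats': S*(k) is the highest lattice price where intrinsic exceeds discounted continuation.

Δt=0.18611  u=1.15698  d=0.86432  q=0.46552  discount=0.99148
step 9 (expiry): payoffs max(K−S,0) = 56.4733 48.2124 37.1542 22.3517 2.5369 0.0000 0.0000 0.0000 0.0000 0.0000
step 8: (k=8,j=0): S=28.2266, K−S=52.6434, hold=52.1790 ⇒ V=52.6434 exercise | (k=8,j=1): S=37.7843, K−S=43.0857, hold=42.6975 ⇒ V=43.0857 exercise | (k=8,j=2): S=50.5784, K−S=30.2916, hold=30.0054 ⇒ V=30.2916 exercise | (k=8,j=3): S=67.7046, K−S=13.1654, hold=13.0156 ⇒ V=13.1654 exercise | (k=8,j=4): S=90.6300, K−S=0.0000, hold=1.3444 ⇒ V=1.3444 continue | (k=8,j=5): S=121.3181, K−S=0.0000, hold=0.0000 ⇒ V=0.0000 continue | (k=8,j=6): S=162.3974, K−S=0.0000, hold=0.0000 ⇒ V=0.0000 continue | (k=8,j=7): S=217.3864, K−S=0.0000, hold=0.0000 ⇒ V=0.0000 continue | (k=8,j=8): S=290.9953, K−S=0.0000, hold=0.0000 ⇒ V=0.0000 continue  boundary S*=67.7046
step 7: (k=7,j=0): S=32.6576, K−S=48.2124, hold=47.7833 ⇒ V=48.2124 exercise | (k=7,j=1): S=43.7158, K−S=37.1542, hold=36.8133 ⇒ V=37.1542 exercise | (k=7,j=2): S=58.5183, K−S=22.3517, hold=22.1288 ⇒ V=22.3517 exercise | (k=7,j=3): S=78.3331, K−S=2.5369, hold=7.5971 ⇒ V=7.5971 continue | (k=7,j=4): S=104.8573, K−S=0.0000, hold=0.7124 ⇒ V=0.7124 continue | (k=7,j=5): S=140.3629, K−S=0.0000, hold=0.0000 ⇒ V=0.0000 continue | (k=7,j=6): S=187.8909, K−S=0.0000, hold=0.0000 ⇒ V=0.0000 continue | (k=7,j=7): S=251.5123, K−S=0.0000, hold=0.0000 ⇒ V=0.0000 continue  boundary S*=58.5183
step 6: (k=6,j=0): S=37.7843, K−S=43.0857, hold=42.6975 ⇒ V=43.0857 exercise | (k=6,j=1): S=50.5784, K−S=30.2916, hold=30.0054 ⇒ V=30.2916 exercise | (k=6,j=2): S=67.7046, K−S=13.1654, hold=15.3512 ⇒ V=15.3512 continue | (k=6,j=3): S=90.6300, K−S=0.0000, hold=4.3547 ⇒ V=4.3547 continue | (k=6,j=4): S=121.3181, K−S=0.0000, hold=0.3775 ⇒ V=0.3775 continue | (k=6,j=5): S=162.3974, K−S=0.0000, hold=0.0000 ⇒ V=0.0000 continue | (k=6,j=6): S=217.3864, K−S=0.0000, hold=0.0000 ⇒ V=0.0000 continue  boundary S*=50.5784
step 5: (k=5,j=0): S=43.7158, K−S=37.1542, hold=36.8133 ⇒ V=37.1542 exercise | (k=5,j=1): S=58.5183, K−S=22.3517, hold=23.1376 ⇒ V=23.1376 continue | (k=5,j=2): S=78.3331, K−S=2.5369, hold=10.1449 ⇒ V=10.1449 continue | (k=5,j=3): S=104.8573, K−S=0.0000, hold=2.4819 ⇒ V=2.4819 continue | (k=5,j=4): S=140.3629, K−S=0.0000, hold=0.2001 ⇒ V=0.2001 continue | (k=5,j=5): S=187.8909, K−S=0.0000, hold=0.0000 ⇒ V=0.0000 continue  boundary S*=43.7158
step 4: (k=4,j=0): S=50.5784, K−S=30.2916, hold=30.3681 ⇒ V=30.3681 continue | (k=4,j=1): S=67.7046, K−S=13.1654, hold=16.9436 ⇒ V=16.9436 continue | (k=4,j=2): S=90.6300, K−S=0.0000, hold=6.5216 ⇒ V=6.5216 continue | (k=4,j=3): S=121.3181, K−S=0.0000, hold=1.4076 ⇒ V=1.4076 continue | (k=4,j=4): S=162.3974, K−S=0.0000, hold=0.1060 ⇒ V=0.1060 continue  boundary S*=-
step 3: (k=3,j=0): S=58.5183, K−S=22.3517, hold=23.9131 ⇒ V=23.9131 continue | (k=3,j=1): S=78.3331, K−S=2.5369, hold=11.9889 ⇒ V=11.9889 continue | (k=3,j=2): S=104.8573, K−S=0.0000, hold=4.1056 ⇒ V=4.1056 continue | (k=3,j=3): S=140.3629, K−S=0.0000, hold=0.7948 ⇒ V=0.7948 continue  boundary S*=-
step 2: (k=2,j=0): S=67.7046, K−S=13.1654, hold=18.2056 ⇒ V=18.2056 continue | (k=2,j=1): S=90.6300, K−S=0.0000, hold=8.2481 ⇒ V=8.2481 continue | (k=2,j=2): S=121.3181, K−S=0.0000, hold=2.5425 ⇒ V=2.5425 continue  boundary S*=-
step 1: (k=1,j=0): S=78.3331, K−S=2.5369, hold=13.4546 ⇒ V=13.4546 continue | (k=1,j=1): S=104.8573, K−S=0.0000, hold=5.5444 ⇒ V=5.5444 continue  boundary S*=-
step 0: (k=0,j=0): S=90.6300, K−S=0.0000, hold=9.6889 ⇒ V=9.6889 continue  boundary S*=-

price = 9.6889
boundary = - - - - - 43.7158 50.5784 58.5183 67.7046
tree:
9.6889
13.4546 5.5444
18.2056 8.2481 2.5425
23.9131 11.9889 4.1056 0.7948
30.3681 16.9436 6.5216 1.4076 0.1060
37.1542 23.1376 10.1449 2.4819 0.2001 0.0000
43.0857 30.2916 15.3512 4.3547 0.3775 0.0000 0.0000
48.2124 37.1542 22.3517 7.5971 0.7124 0.0000 0.0000 0.0000
52.6434 43.0857 30.2916 13.1654 1.3444 0.0000 0.0000 0.0000 0.0000
56.4733 48.2124 37.1542 22.3517 2.5369 0.0000 0.0000 0.0000 0.0000 0.0000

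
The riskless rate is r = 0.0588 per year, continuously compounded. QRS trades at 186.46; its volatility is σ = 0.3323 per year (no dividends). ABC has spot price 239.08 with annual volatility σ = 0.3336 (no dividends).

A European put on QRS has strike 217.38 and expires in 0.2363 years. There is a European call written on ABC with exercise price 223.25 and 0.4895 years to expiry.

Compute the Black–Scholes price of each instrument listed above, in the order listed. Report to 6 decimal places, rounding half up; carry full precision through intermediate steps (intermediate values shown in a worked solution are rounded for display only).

price(QRS put K=217.38) = 31.377953
price(ABC call K=223.25) = 34.067592

[QRS put K=217.38]
σ√T = 0.3323·√0.2363 = 0.161533
d₁ = (ln(S/K) + (r+σ²/2)T) / (σ√T) = (ln(186.46/217.38) + (0.0588+0.3323²/2)·0.2363) / 0.161533 = (-0.153430 + 0.026941) / 0.161533 = -0.783054
d₂ = d₁ − σ√T = -0.783054 − 0.161533 = -0.944587
e^{−rT} = 0.986202
N(−d₁) = 0.783202,  N(−d₂) = 0.827565
price = K·e^{−rT}·N(−d₂) − S·N(−d₁) = 177.413836 − 146.035883 = 31.377953
[ABC call K=223.25]
σ√T = 0.3336·√0.4895 = 0.233401
d₁ = (ln(S/K) + (r+σ²/2)T) / (σ√T) = (ln(239.08/223.25) + (0.0588+0.3336²/2)·0.4895) / 0.233401 = (0.068506 + 0.056021) / 0.233401 = 0.533531
d₂ = d₁ − σ√T = 0.533531 − 0.233401 = 0.300130
e^{−rT} = 0.971628
N(d₁) = 0.703167,  N(d₂) = 0.617961
price = S·N(d₁) − K·e^{−rT}·N(d₂) = 168.113160 − 134.045568 = 34.067592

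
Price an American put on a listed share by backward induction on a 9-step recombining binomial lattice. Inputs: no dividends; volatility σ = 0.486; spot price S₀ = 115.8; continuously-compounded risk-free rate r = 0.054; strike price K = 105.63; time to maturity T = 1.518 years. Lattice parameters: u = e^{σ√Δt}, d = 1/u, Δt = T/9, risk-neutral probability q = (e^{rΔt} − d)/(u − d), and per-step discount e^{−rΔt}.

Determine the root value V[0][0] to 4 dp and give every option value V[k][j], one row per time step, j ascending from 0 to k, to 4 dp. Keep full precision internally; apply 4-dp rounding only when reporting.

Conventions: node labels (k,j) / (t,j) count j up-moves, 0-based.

price = 18.0851
tree:
18.0851
24.7726 10.9849
33.0317 16.0511 5.5535
42.7390 22.8566 8.7803 2.0662
53.5135 31.5628 13.5999 3.5810 0.4187
62.9433 42.0108 20.5342 6.1380 0.8017 0.0000
70.6670 53.5135 30.0092 10.3762 1.5353 0.0000 0.0000
76.9931 62.9433 42.0005 17.2314 2.9402 0.0000 0.0000 0.0000
82.1746 70.6670 53.5135 27.9441 5.6306 0.0000 0.0000 0.0000 0.0000
86.4186 76.9931 62.9433 42.0005 10.7826 0.0000 0.0000 0.0000 0.0000 0.0000

params: Δt=0.16867 u=1.22091 d=0.81906 q=0.47303 e^(-rΔt)=0.99093
t_9 payoffs: 86.4186 76.9931 62.9433 42.0005 10.7826 0.0000 0.0000 0.0000 0.0000 0.0000
k=8: node(8,0) S=23.4554 payoff=82.1746 vs cont=81.2169 → 82.1746 [stop]  node(8,1) S=34.9630 payoff=70.6670 vs cont=69.7093 → 70.6670 [stop]  node(8,2) S=52.1165 payoff=53.5135 vs cont=52.5558 → 53.5135 [stop]  node(8,3) S=77.6859 payoff=27.9441 vs cont=26.9864 → 27.9441 [stop]  node(8,4) S=115.8000 payoff=0.0000 vs cont=5.6306 → 5.6306 [wait]  node(8,5) S=172.6136 payoff=0.0000 vs cont=0.0000 → 0.0000 [wait]  node(8,6) S=257.3011 payoff=0.0000 vs cont=0.0000 → 0.0000 [wait]  node(8,7) S=383.5377 payoff=0.0000 vs cont=0.0000 → 0.0000 [wait]  node(8,8) S=571.7084 payoff=0.0000 vs cont=0.0000 → 0.0000 [wait]
k=7: node(7,0) S=28.6369 payoff=76.9931 vs cont=76.0354 → 76.9931 [stop]  node(7,1) S=42.6867 payoff=62.9433 vs cont=61.9856 → 62.9433 [stop]  node(7,2) S=63.6295 payoff=42.0005 vs cont=41.0427 → 42.0005 [stop]  node(7,3) S=94.8474 payoff=10.7826 vs cont=17.2314 → 17.2314 [wait]  node(7,4) S=141.3812 payoff=0.0000 vs cont=2.9402 → 2.9402 [wait]  node(7,5) S=210.7455 payoff=0.0000 vs cont=0.0000 → 0.0000 [wait]  node(7,6) S=314.1412 payoff=0.0000 vs cont=0.0000 → 0.0000 [wait]  node(7,7) S=468.2646 payoff=0.0000 vs cont=0.0000 → 0.0000 [wait]
k=6: node(6,0) S=34.9630 payoff=70.6670 vs cont=69.7093 → 70.6670 [stop]  node(6,1) S=52.1165 payoff=53.5135 vs cont=52.5558 → 53.5135 [stop]  node(6,2) S=77.6859 payoff=27.9441 vs cont=30.0092 → 30.0092 [wait]  node(6,3) S=115.8000 payoff=0.0000 vs cont=10.3762 → 10.3762 [wait]  node(6,4) S=172.6136 payoff=0.0000 vs cont=1.5353 → 1.5353 [wait]  node(6,5) S=257.3011 payoff=0.0000 vs cont=0.0000 → 0.0000 [wait]  node(6,6) S=383.5377 payoff=0.0000 vs cont=0.0000 → 0.0000 [wait]
k=5: node(5,0) S=42.6867 payoff=62.9433 vs cont=61.9856 → 62.9433 [stop]  node(5,1) S=63.6295 payoff=42.0005 vs cont=42.0108 → 42.0108 [wait]  node(5,2) S=94.8474 payoff=10.7826 vs cont=20.5342 → 20.5342 [wait]  node(5,3) S=141.3812 payoff=0.0000 vs cont=6.1380 → 6.1380 [wait]  node(5,4) S=210.7455 payoff=0.0000 vs cont=0.8017 → 0.8017 [wait]  node(5,5) S=314.1412 payoff=0.0000 vs cont=0.0000 → 0.0000 [wait]
k=4: node(4,0) S=52.1165 payoff=53.5135 vs cont=52.5606 → 53.5135 [stop]  node(4,1) S=77.6859 payoff=27.9441 vs cont=31.5628 → 31.5628 [wait]  node(4,2) S=115.8000 payoff=0.0000 vs cont=13.5999 → 13.5999 [wait]  node(4,3) S=172.6136 payoff=0.0000 vs cont=3.5810 → 3.5810 [wait]  node(4,4) S=257.3011 payoff=0.0000 vs cont=0.4187 → 0.4187 [wait]
k=3: node(3,0) S=63.6295 payoff=42.0005 vs cont=42.7390 → 42.7390 [wait]  node(3,1) S=94.8474 payoff=10.7826 vs cont=22.8566 → 22.8566 [wait]  node(3,2) S=141.3812 payoff=0.0000 vs cont=8.7803 → 8.7803 [wait]  node(3,3) S=210.7455 payoff=0.0000 vs cont=2.0662 → 2.0662 [wait]
k=2: node(2,0) S=77.6859 payoff=27.9441 vs cont=33.0317 → 33.0317 [wait]  node(2,1) S=115.8000 payoff=0.0000 vs cont=16.0511 → 16.0511 [wait]  node(2,2) S=172.6136 payoff=0.0000 vs cont=5.5535 → 5.5535 [wait]
k=1: node(1,0) S=94.8474 payoff=10.7826 vs cont=24.7726 → 24.7726 [wait]  node(1,1) S=141.3812 payoff=0.0000 vs cont=10.9849 → 10.9849 [wait]
k=0: node(0,0) S=115.8000 payoff=0.0000 vs cont=18.0851 → 18.0851 [wait]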